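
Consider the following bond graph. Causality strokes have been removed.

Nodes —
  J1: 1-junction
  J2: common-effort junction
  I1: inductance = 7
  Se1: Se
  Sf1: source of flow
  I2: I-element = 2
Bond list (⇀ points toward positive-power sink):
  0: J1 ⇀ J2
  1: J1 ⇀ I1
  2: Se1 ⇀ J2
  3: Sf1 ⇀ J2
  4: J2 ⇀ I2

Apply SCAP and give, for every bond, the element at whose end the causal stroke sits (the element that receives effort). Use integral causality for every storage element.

β0 →J1
β1 →I1
β2 →J2
β3 →Sf1
β4 →I2

β2 stroke→J2  (Se1 (Se) sets effort on bond)
β3 stroke→Sf1  (source Sf1 imposes f)
β0 stroke→J1  (0-jn J2 has e-setter on 2)
β4 stroke→I2  (J2 effort already set via bond 2)
β1 stroke→I1  (closing 1-jn rule on J1)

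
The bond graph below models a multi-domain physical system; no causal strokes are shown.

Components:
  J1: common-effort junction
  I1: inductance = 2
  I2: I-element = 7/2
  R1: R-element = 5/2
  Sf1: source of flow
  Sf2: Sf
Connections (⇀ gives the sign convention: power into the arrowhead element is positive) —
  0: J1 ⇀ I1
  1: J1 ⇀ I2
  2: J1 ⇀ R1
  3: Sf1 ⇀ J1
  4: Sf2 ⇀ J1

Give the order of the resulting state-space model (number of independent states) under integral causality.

#3 stroke at Sf1  (Sf1 fixes flow; stroke at Sf1)
#4 stroke at Sf2  (Sf2: flow source, stroke at near end)
#0 stroke at I1  (I1: I, integral causality)
#1 stroke at I2  (prefer integral on I2)
#2 stroke at J1  (closing 0-jn rule on J1)

2  (I1, I2 all integral)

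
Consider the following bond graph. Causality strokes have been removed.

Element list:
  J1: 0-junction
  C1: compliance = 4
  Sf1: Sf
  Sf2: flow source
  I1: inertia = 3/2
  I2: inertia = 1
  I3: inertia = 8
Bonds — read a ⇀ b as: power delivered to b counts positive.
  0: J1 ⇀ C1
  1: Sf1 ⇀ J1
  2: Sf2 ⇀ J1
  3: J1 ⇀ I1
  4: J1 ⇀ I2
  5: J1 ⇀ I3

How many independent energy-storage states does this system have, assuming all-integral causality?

4  (C1, I1, I2, I3 all integral)

#1 |Sf1  (Sf1 fixes flow; stroke at Sf1)
#2 |Sf2  (Sf2 fixes flow; stroke at Sf2)
#0 |J1  (C1: C, integral causality)
#3 |I1  (J1 effort already set via bond 0)
#4 |I2  (0-jn J1 has e-setter on 0)
#5 |I3  (J1 effort already set via bond 0)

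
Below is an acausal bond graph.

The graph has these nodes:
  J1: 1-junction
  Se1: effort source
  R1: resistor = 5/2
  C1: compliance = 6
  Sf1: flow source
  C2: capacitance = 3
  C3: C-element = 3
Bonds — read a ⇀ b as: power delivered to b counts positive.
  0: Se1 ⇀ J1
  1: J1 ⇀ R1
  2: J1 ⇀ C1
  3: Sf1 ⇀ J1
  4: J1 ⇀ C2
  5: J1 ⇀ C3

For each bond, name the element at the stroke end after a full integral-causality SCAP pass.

#0 →J1  (Se1 (Se) sets effort on bond)
#3 →Sf1  (Sf1 fixes flow; stroke at Sf1)
#1 →J1  (J1: bond 3 brought flow, rest push out)
#2 →J1  (1-jn J1 has f-setter on 3)
#4 →J1  (J1: bond 3 brought flow, rest push out)
#5 →J1  (common-f at J1 fixed by 3)

β0 |J1
β1 |J1
β2 |J1
β3 |Sf1
β4 |J1
β5 |J1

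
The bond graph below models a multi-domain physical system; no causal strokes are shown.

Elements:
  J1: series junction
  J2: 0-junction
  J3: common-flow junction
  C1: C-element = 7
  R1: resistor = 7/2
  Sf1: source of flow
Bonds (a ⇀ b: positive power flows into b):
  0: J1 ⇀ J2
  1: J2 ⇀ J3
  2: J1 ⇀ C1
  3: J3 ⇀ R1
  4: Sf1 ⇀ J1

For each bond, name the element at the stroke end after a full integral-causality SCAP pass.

bond 0 |J1
bond 1 |J2
bond 2 |J1
bond 3 |J3
bond 4 |Sf1

bond 4 →Sf1  (source Sf1 imposes f)
bond 0 →J1  (common-f at J1 fixed by 4)
bond 2 →J1  (common-f at J1 fixed by 4)
bond 1 →J2  (J2: last free bond brings effort in)
bond 3 →J3  (1-jn J3 has f-setter on 1)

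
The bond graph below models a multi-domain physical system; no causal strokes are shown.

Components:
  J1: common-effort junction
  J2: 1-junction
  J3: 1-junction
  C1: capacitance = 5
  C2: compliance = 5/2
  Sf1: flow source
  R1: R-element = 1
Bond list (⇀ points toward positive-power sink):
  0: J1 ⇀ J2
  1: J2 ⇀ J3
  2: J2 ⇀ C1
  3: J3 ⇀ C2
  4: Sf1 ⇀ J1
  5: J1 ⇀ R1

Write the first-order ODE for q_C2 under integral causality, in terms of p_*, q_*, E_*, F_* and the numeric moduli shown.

b4 stroke at Sf1  (Sf1 fixes flow; stroke at Sf1)
b2 stroke at J2  (C1 integral (e out))
b3 stroke at J3  (C2: C, integral causality)
b1 stroke at J2  (only one flow-in slot at J3)
b0 stroke at J1  (only one flow-in slot at J2)
b5 stroke at R1  (J1: bond 0 brought effort, rest push out)

dq_C2/dt = F_Sf1 - q_C1/5 - 2*q_C2/5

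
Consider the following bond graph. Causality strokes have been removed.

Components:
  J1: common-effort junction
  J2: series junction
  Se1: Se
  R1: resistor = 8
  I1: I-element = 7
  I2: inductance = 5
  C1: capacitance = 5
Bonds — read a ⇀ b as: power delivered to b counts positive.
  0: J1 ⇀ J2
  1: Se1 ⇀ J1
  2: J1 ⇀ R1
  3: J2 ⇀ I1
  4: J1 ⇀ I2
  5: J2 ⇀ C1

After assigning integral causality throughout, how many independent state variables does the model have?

3  (C1, I1, I2 all integral)

#1 →J1  (Se1: effort source, stroke at far end)
#0 →J2  (J1 effort already set via bond 1)
#2 →R1  (J1 effort already set via bond 1)
#4 →I2  (J1 effort already set via bond 1)
#3 →I1  (I1 integral (f out))
#5 →J2  (J2 flow already set via bond 3)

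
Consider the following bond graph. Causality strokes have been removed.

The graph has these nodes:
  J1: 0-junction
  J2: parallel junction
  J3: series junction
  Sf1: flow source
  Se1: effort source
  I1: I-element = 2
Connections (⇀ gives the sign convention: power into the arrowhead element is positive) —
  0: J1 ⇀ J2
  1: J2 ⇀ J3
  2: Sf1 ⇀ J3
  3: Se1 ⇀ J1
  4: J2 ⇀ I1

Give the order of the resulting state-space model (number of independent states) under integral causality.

1  (I1 all integral)

b2 →Sf1  (Sf1: flow source, stroke at near end)
b3 →J1  (Se1 fixes effort; stroke away)
b0 →J2  (common-e at J1 fixed by 3)
b1 →J3  (J2 effort already set via bond 0)
b4 →I1  (0-jn J2 has e-setter on 0)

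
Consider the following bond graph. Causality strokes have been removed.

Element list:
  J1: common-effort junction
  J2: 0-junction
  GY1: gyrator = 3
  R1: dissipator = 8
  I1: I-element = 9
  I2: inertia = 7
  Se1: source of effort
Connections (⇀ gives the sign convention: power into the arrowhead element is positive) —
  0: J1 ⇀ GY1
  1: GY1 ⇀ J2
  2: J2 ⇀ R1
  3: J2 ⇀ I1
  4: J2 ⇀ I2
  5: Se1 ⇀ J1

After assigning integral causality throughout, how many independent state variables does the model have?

bond 5 |J1  (Se1: effort source, stroke at far end)
bond 0 |GY1  (J1 effort already set via bond 5)
bond 1 |GY1  (through GY1, causality inverts; strokes same side of GY1)
bond 3 |I1  (I1 integral (f out))
bond 4 |I2  (prefer integral on I2)
bond 2 |J2  (J2: last free bond brings effort in)

2  (I1, I2 all integral)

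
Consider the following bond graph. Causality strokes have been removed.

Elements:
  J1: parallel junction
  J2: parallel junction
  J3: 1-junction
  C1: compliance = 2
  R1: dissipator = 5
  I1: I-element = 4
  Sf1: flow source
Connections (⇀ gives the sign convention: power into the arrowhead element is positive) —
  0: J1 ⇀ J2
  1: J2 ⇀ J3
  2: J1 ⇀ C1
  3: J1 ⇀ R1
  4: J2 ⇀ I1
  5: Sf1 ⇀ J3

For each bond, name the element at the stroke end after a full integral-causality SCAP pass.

β5 |Sf1  (source Sf1 imposes f)
β1 |J3  (common-f at J3 fixed by 5)
β2 |J1  (C1 integral (e out))
β0 |J2  (J1 effort already set via bond 2)
β3 |R1  (0-jn J1 has e-setter on 2)
β4 |I1  (J2 effort already set via bond 0)

β0 →J2
β1 →J3
β2 →J1
β3 →R1
β4 →I1
β5 →Sf1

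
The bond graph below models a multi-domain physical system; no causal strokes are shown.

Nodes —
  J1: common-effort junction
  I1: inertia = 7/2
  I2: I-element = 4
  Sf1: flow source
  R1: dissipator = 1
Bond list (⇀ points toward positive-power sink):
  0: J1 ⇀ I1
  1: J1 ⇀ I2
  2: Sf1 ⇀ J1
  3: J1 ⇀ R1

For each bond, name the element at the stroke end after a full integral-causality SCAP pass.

bond 2 stroke at Sf1  (source Sf1 imposes f)
bond 0 stroke at I1  (prefer integral on I1)
bond 1 stroke at I2  (prefer integral on I2)
bond 3 stroke at J1  (J1 needs exactly one e-in)

β0 |I1
β1 |I2
β2 |Sf1
β3 |J1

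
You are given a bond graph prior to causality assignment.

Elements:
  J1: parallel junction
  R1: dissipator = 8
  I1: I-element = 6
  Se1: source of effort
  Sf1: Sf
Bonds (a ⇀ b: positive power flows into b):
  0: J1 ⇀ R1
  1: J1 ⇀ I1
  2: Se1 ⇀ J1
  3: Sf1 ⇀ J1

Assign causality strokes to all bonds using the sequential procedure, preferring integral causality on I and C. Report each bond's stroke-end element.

#2 |J1  (source Se1 imposes e)
#3 |Sf1  (Sf1 fixes flow; stroke at Sf1)
#0 |R1  (0-jn J1 has e-setter on 2)
#1 |I1  (common-e at J1 fixed by 2)

bond 0 stroke→R1
bond 1 stroke→I1
bond 2 stroke→J1
bond 3 stroke→Sf1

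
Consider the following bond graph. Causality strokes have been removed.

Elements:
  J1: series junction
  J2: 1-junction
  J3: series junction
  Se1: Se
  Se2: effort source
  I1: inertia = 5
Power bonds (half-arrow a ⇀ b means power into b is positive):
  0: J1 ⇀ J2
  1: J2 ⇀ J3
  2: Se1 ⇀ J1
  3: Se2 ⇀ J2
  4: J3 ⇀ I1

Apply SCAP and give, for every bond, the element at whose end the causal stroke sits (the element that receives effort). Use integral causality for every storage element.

β0 stroke→J2
β1 stroke→J3
β2 stroke→J1
β3 stroke→J2
β4 stroke→I1

#2 |J1  (Se1 fixes effort; stroke away)
#3 |J2  (Se2 (Se) sets effort on bond)
#0 |J2  (J1: last free bond brings flow in)
#1 |J3  (closing 1-jn rule on J2)
#4 |I1  (only one flow-in slot at J3)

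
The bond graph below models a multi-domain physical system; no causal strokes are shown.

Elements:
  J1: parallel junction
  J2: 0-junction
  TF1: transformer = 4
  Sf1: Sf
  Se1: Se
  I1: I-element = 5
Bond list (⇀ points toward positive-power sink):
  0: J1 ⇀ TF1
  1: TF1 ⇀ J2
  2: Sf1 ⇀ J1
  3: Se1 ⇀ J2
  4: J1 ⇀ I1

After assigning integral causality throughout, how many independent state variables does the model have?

b2 stroke at Sf1  (Sf1 (Sf) sets flow on bond)
b3 stroke at J2  (source Se1 imposes e)
b1 stroke at TF1  (0-jn J2 has e-setter on 3)
b0 stroke at J1  (TF1: transformer flips bond 1)
b4 stroke at I1  (0-jn J1 has e-setter on 0)

1  (I1 all integral)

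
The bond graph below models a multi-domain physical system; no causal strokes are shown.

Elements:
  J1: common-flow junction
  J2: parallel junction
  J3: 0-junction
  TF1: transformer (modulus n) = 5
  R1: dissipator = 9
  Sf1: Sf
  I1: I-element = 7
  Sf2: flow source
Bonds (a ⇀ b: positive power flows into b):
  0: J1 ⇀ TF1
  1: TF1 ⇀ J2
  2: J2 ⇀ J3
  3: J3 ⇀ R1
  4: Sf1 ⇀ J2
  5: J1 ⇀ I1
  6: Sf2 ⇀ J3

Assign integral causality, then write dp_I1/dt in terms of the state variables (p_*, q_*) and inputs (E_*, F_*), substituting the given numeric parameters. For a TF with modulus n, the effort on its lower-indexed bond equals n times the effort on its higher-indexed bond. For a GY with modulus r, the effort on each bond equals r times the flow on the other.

bond 4 stroke→Sf1  (Sf1: flow source, stroke at near end)
bond 6 stroke→Sf2  (source Sf2 imposes f)
bond 5 stroke→I1  (I1: I, integral causality)
bond 0 stroke→J1  (common-f at J1 fixed by 5)
bond 1 stroke→TF1  (TF1 one-in-one-out from 0)
bond 2 stroke→J2  (only one effort-in slot at J2)
bond 3 stroke→J3  (only one effort-in slot at J3)

dp_I1/dt = -45*F_Sf1 - 45*F_Sf2 - 225*p_I1/7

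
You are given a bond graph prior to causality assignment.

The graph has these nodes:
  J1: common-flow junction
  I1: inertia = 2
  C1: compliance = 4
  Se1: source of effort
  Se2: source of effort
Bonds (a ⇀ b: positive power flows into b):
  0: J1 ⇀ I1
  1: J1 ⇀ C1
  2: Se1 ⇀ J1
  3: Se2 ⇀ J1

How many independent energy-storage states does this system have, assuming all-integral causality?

b2 stroke at J1  (Se1: effort source, stroke at far end)
b3 stroke at J1  (Se2 fixes effort; stroke away)
b0 stroke at I1  (I1: I, integral causality)
b1 stroke at J1  (common-f at J1 fixed by 0)

2  (C1, I1 all integral)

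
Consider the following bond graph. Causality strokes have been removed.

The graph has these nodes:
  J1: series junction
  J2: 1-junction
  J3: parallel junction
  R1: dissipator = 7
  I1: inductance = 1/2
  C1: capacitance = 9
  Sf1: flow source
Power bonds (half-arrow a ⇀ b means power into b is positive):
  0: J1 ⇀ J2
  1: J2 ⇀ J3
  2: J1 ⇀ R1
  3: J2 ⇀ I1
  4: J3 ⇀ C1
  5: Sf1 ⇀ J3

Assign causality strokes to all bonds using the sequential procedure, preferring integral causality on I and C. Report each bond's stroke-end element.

β0 stroke at J2
β1 stroke at J2
β2 stroke at J1
β3 stroke at I1
β4 stroke at J3
β5 stroke at Sf1

β5 →Sf1  (Sf1 fixes flow; stroke at Sf1)
β3 →I1  (I1 integral (f out))
β0 →J2  (J2: bond 3 brought flow, rest push out)
β1 →J2  (J2: bond 3 brought flow, rest push out)
β4 →J3  (J3 needs exactly one e-in)
β2 →J1  (J1: bond 0 brought flow, rest push out)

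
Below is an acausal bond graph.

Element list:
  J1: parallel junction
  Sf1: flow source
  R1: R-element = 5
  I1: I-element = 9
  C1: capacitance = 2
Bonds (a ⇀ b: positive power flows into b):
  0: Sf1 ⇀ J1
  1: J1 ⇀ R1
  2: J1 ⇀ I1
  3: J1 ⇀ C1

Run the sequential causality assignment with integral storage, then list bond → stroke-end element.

#0 |Sf1
#1 |R1
#2 |I1
#3 |J1

β0 stroke at Sf1  (Sf1: flow source, stroke at near end)
β2 stroke at I1  (I1 outputs flow p/I1)
β3 stroke at J1  (C1: C, integral causality)
β1 stroke at R1  (J1: bond 3 brought effort, rest push out)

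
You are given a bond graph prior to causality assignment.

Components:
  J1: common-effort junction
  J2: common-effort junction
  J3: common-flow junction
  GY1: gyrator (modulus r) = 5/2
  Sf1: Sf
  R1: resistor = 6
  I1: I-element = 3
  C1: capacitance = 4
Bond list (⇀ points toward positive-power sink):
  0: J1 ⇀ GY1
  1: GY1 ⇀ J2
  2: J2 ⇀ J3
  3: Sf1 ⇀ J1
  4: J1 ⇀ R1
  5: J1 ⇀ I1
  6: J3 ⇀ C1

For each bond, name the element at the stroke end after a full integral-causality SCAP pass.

bond 3 stroke at Sf1  (Sf1 fixes flow; stroke at Sf1)
bond 5 stroke at I1  (I1: I, integral causality)
bond 6 stroke at J3  (C1 integral (e out))
bond 2 stroke at J2  (only one flow-in slot at J3)
bond 1 stroke at GY1  (J2: bond 2 brought effort, rest push out)
bond 0 stroke at GY1  (GY GY1: same side as bond 1)
bond 4 stroke at J1  (closing 0-jn rule on J1)

bond 0 stroke at GY1
bond 1 stroke at GY1
bond 2 stroke at J2
bond 3 stroke at Sf1
bond 4 stroke at J1
bond 5 stroke at I1
bond 6 stroke at J3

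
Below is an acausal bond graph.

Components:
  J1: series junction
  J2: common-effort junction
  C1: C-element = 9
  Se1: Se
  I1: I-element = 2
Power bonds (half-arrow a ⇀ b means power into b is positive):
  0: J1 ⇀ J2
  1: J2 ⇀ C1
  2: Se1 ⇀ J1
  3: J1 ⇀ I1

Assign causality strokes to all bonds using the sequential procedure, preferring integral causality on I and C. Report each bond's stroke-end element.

β0 stroke at J1
β1 stroke at J2
β2 stroke at J1
β3 stroke at I1

b2 stroke at J1  (Se1 fixes effort; stroke away)
b1 stroke at J2  (C1: C, integral causality)
b0 stroke at J1  (J2: bond 1 brought effort, rest push out)
b3 stroke at I1  (closing 1-jn rule on J1)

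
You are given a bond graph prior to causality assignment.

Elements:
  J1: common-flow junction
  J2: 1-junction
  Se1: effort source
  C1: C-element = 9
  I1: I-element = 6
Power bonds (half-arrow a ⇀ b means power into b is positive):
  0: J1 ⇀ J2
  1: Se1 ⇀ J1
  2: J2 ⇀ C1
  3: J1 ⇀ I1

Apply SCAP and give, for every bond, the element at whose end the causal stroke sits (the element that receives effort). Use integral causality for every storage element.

#0 stroke at J1
#1 stroke at J1
#2 stroke at J2
#3 stroke at I1

bond 1 →J1  (Se1: effort source, stroke at far end)
bond 2 →J2  (C1: C, integral causality)
bond 0 →J1  (J2 needs exactly one f-in)
bond 3 →I1  (J1: last free bond brings flow in)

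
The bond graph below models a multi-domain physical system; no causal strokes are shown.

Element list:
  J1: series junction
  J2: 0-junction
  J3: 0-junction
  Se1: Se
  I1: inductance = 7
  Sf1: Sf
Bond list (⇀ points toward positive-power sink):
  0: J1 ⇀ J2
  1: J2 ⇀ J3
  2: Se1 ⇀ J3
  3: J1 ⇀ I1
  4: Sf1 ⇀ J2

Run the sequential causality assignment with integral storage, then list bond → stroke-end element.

bond 2 →J3  (Se1: effort source, stroke at far end)
bond 4 →Sf1  (Sf1 fixes flow; stroke at Sf1)
bond 1 →J2  (J3 effort already set via bond 2)
bond 0 →J1  (0-jn J2 has e-setter on 1)
bond 3 →I1  (J1 needs exactly one f-in)

b0 →J1
b1 →J2
b2 →J3
b3 →I1
b4 →Sf1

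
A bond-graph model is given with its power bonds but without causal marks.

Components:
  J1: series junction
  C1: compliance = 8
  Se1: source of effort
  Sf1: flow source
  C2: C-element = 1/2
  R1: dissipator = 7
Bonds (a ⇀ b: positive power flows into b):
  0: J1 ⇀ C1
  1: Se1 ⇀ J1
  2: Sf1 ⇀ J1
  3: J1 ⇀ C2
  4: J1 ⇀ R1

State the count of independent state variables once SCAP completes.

β1 →J1  (Se1 (Se) sets effort on bond)
β2 →Sf1  (Sf1 fixes flow; stroke at Sf1)
β0 →J1  (J1 flow already set via bond 2)
β3 →J1  (common-f at J1 fixed by 2)
β4 →J1  (J1: bond 2 brought flow, rest push out)

2  (C1, C2 all integral)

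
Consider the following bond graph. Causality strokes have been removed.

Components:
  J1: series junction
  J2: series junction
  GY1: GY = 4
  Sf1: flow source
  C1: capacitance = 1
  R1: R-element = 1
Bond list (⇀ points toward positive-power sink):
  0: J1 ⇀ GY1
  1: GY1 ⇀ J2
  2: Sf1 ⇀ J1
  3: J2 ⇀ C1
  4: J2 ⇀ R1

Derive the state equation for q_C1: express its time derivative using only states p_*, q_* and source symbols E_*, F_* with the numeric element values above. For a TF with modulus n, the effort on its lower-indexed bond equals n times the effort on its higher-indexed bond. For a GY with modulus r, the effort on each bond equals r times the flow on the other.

dq_C1/dt = 4*F_Sf1 - q_C1

b2 |Sf1  (Sf1: flow source, stroke at near end)
b0 |J1  (common-f at J1 fixed by 2)
b1 |J2  (GY GY1: same side as bond 0)
b3 |J2  (C1: C, integral causality)
b4 |R1  (J2 needs exactly one f-in)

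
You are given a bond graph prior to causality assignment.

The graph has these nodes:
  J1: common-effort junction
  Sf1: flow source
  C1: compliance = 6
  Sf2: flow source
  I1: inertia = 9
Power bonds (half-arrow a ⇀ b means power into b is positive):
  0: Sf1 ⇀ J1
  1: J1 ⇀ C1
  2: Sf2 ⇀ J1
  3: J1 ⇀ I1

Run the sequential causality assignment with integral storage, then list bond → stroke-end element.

b0 stroke→Sf1  (Sf1 (Sf) sets flow on bond)
b2 stroke→Sf2  (Sf2 (Sf) sets flow on bond)
b1 stroke→J1  (C1: C, integral causality)
b3 stroke→I1  (0-jn J1 has e-setter on 1)

#0 |Sf1
#1 |J1
#2 |Sf2
#3 |I1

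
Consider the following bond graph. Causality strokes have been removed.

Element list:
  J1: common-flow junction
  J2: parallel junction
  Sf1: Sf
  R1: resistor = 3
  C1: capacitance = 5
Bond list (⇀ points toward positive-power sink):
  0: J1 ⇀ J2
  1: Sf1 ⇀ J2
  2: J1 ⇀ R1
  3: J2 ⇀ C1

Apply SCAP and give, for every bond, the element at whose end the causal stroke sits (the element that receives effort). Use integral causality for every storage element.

β0 |J1
β1 |Sf1
β2 |R1
β3 |J2

b1 stroke→Sf1  (Sf1: flow source, stroke at near end)
b3 stroke→J2  (prefer integral on C1)
b0 stroke→J1  (0-jn J2 has e-setter on 3)
b2 stroke→R1  (only one flow-in slot at J1)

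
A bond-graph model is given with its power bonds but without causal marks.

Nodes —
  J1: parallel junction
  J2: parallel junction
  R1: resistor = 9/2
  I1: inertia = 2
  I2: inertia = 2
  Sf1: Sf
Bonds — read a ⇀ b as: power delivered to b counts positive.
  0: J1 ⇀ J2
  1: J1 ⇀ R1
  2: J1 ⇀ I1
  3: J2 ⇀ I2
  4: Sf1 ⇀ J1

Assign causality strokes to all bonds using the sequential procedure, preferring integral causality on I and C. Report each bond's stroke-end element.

β4 →Sf1  (Sf1 fixes flow; stroke at Sf1)
β2 →I1  (prefer integral on I1)
β3 →I2  (prefer integral on I2)
β0 →J2  (J2 needs exactly one e-in)
β1 →J1  (closing 0-jn rule on J1)

b0 |J2
b1 |J1
b2 |I1
b3 |I2
b4 |Sf1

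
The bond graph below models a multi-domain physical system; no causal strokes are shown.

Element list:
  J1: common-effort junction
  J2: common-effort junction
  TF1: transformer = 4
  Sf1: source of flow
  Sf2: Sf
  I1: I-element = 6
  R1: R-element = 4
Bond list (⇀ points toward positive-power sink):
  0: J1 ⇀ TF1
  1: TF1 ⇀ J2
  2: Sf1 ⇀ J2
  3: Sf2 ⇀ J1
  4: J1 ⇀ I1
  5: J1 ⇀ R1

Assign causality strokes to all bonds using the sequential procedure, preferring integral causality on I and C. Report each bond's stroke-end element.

bond 2 stroke at Sf1  (Sf1: flow source, stroke at near end)
bond 3 stroke at Sf2  (Sf2 fixes flow; stroke at Sf2)
bond 1 stroke at J2  (only one effort-in slot at J2)
bond 0 stroke at TF1  (TF1 one-in-one-out from 1)
bond 4 stroke at I1  (prefer integral on I1)
bond 5 stroke at J1  (J1: last free bond brings effort in)

β0 |TF1
β1 |J2
β2 |Sf1
β3 |Sf2
β4 |I1
β5 |J1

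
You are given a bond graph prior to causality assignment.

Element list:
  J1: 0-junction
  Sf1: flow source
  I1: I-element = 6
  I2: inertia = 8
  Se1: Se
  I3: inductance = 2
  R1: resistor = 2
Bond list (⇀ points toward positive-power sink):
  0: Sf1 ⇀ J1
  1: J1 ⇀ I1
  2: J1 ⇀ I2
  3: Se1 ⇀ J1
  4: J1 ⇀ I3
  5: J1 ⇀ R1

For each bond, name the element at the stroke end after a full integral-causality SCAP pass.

bond 0 stroke at Sf1
bond 1 stroke at I1
bond 2 stroke at I2
bond 3 stroke at J1
bond 4 stroke at I3
bond 5 stroke at R1

#0 stroke at Sf1  (source Sf1 imposes f)
#3 stroke at J1  (Se1: effort source, stroke at far end)
#1 stroke at I1  (common-e at J1 fixed by 3)
#2 stroke at I2  (0-jn J1 has e-setter on 3)
#4 stroke at I3  (J1 effort already set via bond 3)
#5 stroke at R1  (0-jn J1 has e-setter on 3)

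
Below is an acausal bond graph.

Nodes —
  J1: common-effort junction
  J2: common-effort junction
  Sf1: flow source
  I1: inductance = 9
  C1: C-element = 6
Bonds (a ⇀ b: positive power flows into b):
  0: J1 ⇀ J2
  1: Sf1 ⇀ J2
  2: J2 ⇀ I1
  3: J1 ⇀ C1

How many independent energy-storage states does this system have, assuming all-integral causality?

b1 stroke at Sf1  (Sf1 (Sf) sets flow on bond)
b2 stroke at I1  (I1 outputs flow p/I1)
b0 stroke at J2  (closing 0-jn rule on J2)
b3 stroke at J1  (only one effort-in slot at J1)

2  (C1, I1 all integral)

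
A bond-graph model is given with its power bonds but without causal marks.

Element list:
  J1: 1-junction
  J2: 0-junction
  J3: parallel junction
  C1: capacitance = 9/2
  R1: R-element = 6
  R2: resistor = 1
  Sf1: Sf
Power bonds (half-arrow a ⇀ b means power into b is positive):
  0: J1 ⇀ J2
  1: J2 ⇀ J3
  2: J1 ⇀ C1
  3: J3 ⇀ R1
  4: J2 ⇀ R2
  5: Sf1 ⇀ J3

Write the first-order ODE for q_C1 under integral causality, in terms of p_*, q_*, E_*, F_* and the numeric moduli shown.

dq_C1/dt = -F_Sf1 - 7*q_C1/27

b5 stroke→Sf1  (source Sf1 imposes f)
b2 stroke→J1  (C1: C, integral causality)
b0 stroke→J2  (closing 1-jn rule on J1)
b1 stroke→J3  (J2 effort already set via bond 0)
b4 stroke→R2  (J2 effort already set via bond 0)
b3 stroke→R1  (0-jn J3 has e-setter on 1)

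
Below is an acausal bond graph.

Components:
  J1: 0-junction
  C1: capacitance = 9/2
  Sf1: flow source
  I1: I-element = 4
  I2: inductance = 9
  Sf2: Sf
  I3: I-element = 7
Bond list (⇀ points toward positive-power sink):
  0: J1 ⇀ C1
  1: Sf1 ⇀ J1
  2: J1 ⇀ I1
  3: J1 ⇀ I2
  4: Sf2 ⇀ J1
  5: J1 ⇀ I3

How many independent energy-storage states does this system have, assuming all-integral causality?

bond 1 stroke at Sf1  (Sf1 fixes flow; stroke at Sf1)
bond 4 stroke at Sf2  (source Sf2 imposes f)
bond 0 stroke at J1  (C1 outputs effort q/C1)
bond 2 stroke at I1  (J1 effort already set via bond 0)
bond 3 stroke at I2  (J1: bond 0 brought effort, rest push out)
bond 5 stroke at I3  (J1: bond 0 brought effort, rest push out)

4  (C1, I1, I2, I3 all integral)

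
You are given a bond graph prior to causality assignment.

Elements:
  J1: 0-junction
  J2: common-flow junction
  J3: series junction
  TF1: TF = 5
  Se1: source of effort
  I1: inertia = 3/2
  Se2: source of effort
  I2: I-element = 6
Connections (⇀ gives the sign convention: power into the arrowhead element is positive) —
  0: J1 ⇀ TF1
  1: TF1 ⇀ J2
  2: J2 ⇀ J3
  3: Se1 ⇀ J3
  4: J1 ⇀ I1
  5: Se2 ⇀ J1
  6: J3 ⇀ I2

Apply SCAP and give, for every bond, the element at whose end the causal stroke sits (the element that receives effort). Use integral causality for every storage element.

b0 |TF1
b1 |J2
b2 |J3
b3 |J3
b4 |I1
b5 |J1
b6 |I2

b3 |J3  (source Se1 imposes e)
b5 |J1  (Se2 fixes effort; stroke away)
b0 |TF1  (J1: bond 5 brought effort, rest push out)
b4 |I1  (common-e at J1 fixed by 5)
b1 |J2  (TF TF1: opposite of bond 0)
b2 |J3  (J2: last free bond brings flow in)
b6 |I2  (J3: last free bond brings flow in)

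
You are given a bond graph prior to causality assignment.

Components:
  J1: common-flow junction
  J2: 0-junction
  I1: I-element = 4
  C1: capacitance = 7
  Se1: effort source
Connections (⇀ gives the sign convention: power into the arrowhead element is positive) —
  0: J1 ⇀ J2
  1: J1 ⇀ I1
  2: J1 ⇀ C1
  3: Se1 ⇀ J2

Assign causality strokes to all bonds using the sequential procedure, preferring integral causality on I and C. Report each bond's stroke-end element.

bond 3 |J2  (Se1: effort source, stroke at far end)
bond 0 |J1  (common-e at J2 fixed by 3)
bond 1 |I1  (I1: I, integral causality)
bond 2 |J1  (common-f at J1 fixed by 1)

#0 stroke at J1
#1 stroke at I1
#2 stroke at J1
#3 stroke at J2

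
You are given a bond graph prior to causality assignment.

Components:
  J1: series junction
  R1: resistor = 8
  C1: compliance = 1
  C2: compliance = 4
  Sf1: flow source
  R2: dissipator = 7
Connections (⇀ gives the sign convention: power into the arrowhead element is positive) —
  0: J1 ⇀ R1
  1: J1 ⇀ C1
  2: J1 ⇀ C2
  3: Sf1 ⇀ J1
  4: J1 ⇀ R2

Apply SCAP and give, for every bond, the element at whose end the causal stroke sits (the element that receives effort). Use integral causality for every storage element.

β0 |J1
β1 |J1
β2 |J1
β3 |Sf1
β4 |J1

#3 |Sf1  (Sf1: flow source, stroke at near end)
#0 |J1  (common-f at J1 fixed by 3)
#1 |J1  (J1 flow already set via bond 3)
#2 |J1  (common-f at J1 fixed by 3)
#4 |J1  (common-f at J1 fixed by 3)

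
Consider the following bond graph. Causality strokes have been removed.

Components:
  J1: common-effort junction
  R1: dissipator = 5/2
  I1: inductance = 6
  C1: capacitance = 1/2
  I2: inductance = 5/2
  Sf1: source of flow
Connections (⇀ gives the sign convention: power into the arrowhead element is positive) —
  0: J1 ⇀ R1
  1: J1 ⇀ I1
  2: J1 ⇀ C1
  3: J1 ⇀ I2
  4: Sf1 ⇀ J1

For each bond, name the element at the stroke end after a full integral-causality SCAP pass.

#0 stroke→R1
#1 stroke→I1
#2 stroke→J1
#3 stroke→I2
#4 stroke→Sf1

#4 |Sf1  (source Sf1 imposes f)
#1 |I1  (prefer integral on I1)
#2 |J1  (prefer integral on C1)
#0 |R1  (0-jn J1 has e-setter on 2)
#3 |I2  (common-e at J1 fixed by 2)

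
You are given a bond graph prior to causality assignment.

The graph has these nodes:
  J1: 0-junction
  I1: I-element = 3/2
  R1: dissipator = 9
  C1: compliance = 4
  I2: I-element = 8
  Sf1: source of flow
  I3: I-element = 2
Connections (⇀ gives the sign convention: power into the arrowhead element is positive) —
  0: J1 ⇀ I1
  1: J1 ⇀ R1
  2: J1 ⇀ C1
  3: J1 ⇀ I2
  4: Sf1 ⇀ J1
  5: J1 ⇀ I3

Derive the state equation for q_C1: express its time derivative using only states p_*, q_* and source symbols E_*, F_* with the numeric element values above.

β4 |Sf1  (Sf1 fixes flow; stroke at Sf1)
β0 |I1  (I1 outputs flow p/I1)
β2 |J1  (C1: C, integral causality)
β1 |R1  (J1: bond 2 brought effort, rest push out)
β3 |I2  (0-jn J1 has e-setter on 2)
β5 |I3  (J1 effort already set via bond 2)

dq_C1/dt = F_Sf1 - 2*p_I1/3 - p_I2/8 - p_I3/2 - q_C1/36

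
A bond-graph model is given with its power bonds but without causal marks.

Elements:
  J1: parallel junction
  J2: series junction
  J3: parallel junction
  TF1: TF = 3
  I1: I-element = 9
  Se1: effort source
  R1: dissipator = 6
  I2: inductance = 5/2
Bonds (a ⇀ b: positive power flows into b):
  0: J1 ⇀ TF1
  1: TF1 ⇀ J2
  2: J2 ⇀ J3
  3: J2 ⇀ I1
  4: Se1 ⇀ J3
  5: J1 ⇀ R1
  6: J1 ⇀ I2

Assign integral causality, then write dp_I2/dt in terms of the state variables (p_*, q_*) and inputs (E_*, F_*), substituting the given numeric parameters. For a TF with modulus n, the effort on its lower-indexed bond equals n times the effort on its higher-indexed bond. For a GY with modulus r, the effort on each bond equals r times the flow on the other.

dp_I2/dt = -2*p_I1/9 - 12*p_I2/5

#4 stroke→J3  (Se1 (Se) sets effort on bond)
#2 stroke→J2  (0-jn J3 has e-setter on 4)
#3 stroke→I1  (I1 outputs flow p/I1)
#1 stroke→J2  (J2: bond 3 brought flow, rest push out)
#0 stroke→TF1  (TF1: transformer flips bond 1)
#6 stroke→I2  (I2 integral (f out))
#5 stroke→J1  (closing 0-jn rule on J1)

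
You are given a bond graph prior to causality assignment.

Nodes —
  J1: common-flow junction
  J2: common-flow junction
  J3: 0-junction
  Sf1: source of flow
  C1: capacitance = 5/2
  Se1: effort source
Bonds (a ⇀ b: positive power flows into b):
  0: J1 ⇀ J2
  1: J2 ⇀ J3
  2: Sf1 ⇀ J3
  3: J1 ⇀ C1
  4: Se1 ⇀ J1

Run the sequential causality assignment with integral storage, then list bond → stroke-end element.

b0 →J2
b1 →J3
b2 →Sf1
b3 →J1
b4 →J1

bond 2 stroke at Sf1  (Sf1 fixes flow; stroke at Sf1)
bond 4 stroke at J1  (Se1: effort source, stroke at far end)
bond 1 stroke at J3  (J3 needs exactly one e-in)
bond 0 stroke at J2  (J2: bond 1 brought flow, rest push out)
bond 3 stroke at J1  (common-f at J1 fixed by 0)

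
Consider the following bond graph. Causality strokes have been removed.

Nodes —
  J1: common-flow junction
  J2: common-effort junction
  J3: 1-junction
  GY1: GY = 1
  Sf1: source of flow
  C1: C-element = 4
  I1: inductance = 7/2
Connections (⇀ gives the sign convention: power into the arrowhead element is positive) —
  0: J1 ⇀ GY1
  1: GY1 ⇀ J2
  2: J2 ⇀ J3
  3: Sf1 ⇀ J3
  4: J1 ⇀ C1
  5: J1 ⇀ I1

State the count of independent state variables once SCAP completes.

bond 3 stroke→Sf1  (Sf1 (Sf) sets flow on bond)
bond 2 stroke→J3  (J3 flow already set via bond 3)
bond 1 stroke→J2  (J2: last free bond brings effort in)
bond 0 stroke→J1  (GY GY1: same side as bond 1)
bond 4 stroke→J1  (C1 integral (e out))
bond 5 stroke→I1  (J1 needs exactly one f-in)

2  (C1, I1 all integral)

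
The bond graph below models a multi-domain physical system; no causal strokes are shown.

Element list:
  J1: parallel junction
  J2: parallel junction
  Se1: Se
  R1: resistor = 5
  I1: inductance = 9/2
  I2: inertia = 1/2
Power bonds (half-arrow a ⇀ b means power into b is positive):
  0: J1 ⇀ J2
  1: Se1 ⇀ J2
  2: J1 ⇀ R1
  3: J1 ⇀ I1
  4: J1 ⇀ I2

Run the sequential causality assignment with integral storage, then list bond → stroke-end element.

b0 stroke→J1
b1 stroke→J2
b2 stroke→R1
b3 stroke→I1
b4 stroke→I2

bond 1 →J2  (source Se1 imposes e)
bond 0 →J1  (J2: bond 1 brought effort, rest push out)
bond 2 →R1  (J1: bond 0 brought effort, rest push out)
bond 3 →I1  (0-jn J1 has e-setter on 0)
bond 4 →I2  (0-jn J1 has e-setter on 0)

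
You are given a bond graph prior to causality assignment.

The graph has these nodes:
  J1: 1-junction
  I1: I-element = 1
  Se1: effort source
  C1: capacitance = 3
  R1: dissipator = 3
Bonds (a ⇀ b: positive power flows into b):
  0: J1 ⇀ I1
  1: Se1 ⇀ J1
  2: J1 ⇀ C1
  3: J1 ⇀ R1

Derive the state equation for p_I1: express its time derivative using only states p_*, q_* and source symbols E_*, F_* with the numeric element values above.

β1 stroke→J1  (source Se1 imposes e)
β0 stroke→I1  (I1 outputs flow p/I1)
β2 stroke→J1  (1-jn J1 has f-setter on 0)
β3 stroke→J1  (J1 flow already set via bond 0)

dp_I1/dt = E_Se1 - 3*p_I1 - q_C1/3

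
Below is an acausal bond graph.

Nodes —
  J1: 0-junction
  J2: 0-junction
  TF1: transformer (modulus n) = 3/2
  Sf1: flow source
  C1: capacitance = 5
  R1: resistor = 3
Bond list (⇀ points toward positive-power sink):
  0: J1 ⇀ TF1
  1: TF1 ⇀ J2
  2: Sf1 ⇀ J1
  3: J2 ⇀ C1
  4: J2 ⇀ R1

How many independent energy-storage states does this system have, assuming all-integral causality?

1  (C1 all integral)

β2 stroke→Sf1  (Sf1: flow source, stroke at near end)
β0 stroke→J1  (J1 needs exactly one e-in)
β1 stroke→TF1  (TF TF1: opposite of bond 0)
β3 stroke→J2  (prefer integral on C1)
β4 stroke→R1  (0-jn J2 has e-setter on 3)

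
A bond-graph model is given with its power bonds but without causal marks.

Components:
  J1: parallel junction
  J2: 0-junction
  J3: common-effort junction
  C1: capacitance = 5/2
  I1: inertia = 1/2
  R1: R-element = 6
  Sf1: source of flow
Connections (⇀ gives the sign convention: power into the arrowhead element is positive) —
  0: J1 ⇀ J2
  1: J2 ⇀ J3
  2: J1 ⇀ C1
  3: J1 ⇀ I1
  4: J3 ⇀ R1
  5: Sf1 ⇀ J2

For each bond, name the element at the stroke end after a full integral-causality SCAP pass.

bond 5 |Sf1  (Sf1 fixes flow; stroke at Sf1)
bond 2 |J1  (C1 integral (e out))
bond 0 |J2  (common-e at J1 fixed by 2)
bond 3 |I1  (J1 effort already set via bond 2)
bond 1 |J3  (common-e at J2 fixed by 0)
bond 4 |R1  (common-e at J3 fixed by 1)

#0 |J2
#1 |J3
#2 |J1
#3 |I1
#4 |R1
#5 |Sf1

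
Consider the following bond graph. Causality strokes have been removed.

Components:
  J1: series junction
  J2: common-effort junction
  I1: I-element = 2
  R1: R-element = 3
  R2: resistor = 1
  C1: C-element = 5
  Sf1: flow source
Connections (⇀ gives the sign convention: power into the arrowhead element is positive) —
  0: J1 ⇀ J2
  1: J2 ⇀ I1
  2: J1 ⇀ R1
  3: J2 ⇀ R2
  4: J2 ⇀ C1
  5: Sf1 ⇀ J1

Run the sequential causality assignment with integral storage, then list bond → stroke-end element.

#5 stroke→Sf1  (Sf1: flow source, stroke at near end)
#0 stroke→J1  (1-jn J1 has f-setter on 5)
#2 stroke→J1  (common-f at J1 fixed by 5)
#1 stroke→I1  (I1 outputs flow p/I1)
#4 stroke→J2  (C1 integral (e out))
#3 stroke→R2  (J2: bond 4 brought effort, rest push out)

bond 0 |J1
bond 1 |I1
bond 2 |J1
bond 3 |R2
bond 4 |J2
bond 5 |Sf1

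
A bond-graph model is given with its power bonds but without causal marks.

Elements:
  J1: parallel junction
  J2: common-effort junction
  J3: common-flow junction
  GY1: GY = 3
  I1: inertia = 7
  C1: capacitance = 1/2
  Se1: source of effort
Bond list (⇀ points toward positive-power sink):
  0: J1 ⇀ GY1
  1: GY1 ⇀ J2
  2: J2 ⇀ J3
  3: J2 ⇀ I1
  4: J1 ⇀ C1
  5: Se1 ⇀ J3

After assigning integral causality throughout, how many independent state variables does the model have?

b5 stroke at J3  (Se1 (Se) sets effort on bond)
b2 stroke at J2  (J3: last free bond brings flow in)
b1 stroke at GY1  (J2 effort already set via bond 2)
b3 stroke at I1  (J2 effort already set via bond 2)
b0 stroke at GY1  (GY1: gyrator matches bond 1)
b4 stroke at J1  (J1: last free bond brings effort in)

2  (C1, I1 all integral)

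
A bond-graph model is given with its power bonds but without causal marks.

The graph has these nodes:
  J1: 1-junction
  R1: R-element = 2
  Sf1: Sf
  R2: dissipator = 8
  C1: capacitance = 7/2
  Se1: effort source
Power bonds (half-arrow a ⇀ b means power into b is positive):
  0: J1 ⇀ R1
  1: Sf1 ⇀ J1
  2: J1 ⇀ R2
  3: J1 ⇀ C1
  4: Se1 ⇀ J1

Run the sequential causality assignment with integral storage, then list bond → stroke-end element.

b1 |Sf1  (Sf1: flow source, stroke at near end)
b4 |J1  (source Se1 imposes e)
b0 |J1  (common-f at J1 fixed by 1)
b2 |J1  (common-f at J1 fixed by 1)
b3 |J1  (common-f at J1 fixed by 1)

b0 stroke→J1
b1 stroke→Sf1
b2 stroke→J1
b3 stroke→J1
b4 stroke→J1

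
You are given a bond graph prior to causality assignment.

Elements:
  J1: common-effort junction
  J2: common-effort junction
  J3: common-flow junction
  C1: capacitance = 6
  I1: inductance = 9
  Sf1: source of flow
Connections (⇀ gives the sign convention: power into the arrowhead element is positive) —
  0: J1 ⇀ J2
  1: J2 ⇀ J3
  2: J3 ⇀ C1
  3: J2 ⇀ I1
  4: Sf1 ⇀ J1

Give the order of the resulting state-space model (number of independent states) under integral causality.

bond 4 stroke at Sf1  (Sf1 (Sf) sets flow on bond)
bond 0 stroke at J1  (J1 needs exactly one e-in)
bond 2 stroke at J3  (C1 integral (e out))
bond 1 stroke at J2  (J3 needs exactly one f-in)
bond 3 stroke at I1  (J2 effort already set via bond 1)

2  (C1, I1 all integral)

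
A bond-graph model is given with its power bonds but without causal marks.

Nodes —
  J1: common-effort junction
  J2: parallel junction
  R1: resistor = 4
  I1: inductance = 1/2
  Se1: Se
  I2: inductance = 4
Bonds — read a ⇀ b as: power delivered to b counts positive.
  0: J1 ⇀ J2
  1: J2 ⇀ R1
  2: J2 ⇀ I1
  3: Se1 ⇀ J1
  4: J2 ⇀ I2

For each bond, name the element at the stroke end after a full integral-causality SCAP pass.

b0 stroke→J2
b1 stroke→R1
b2 stroke→I1
b3 stroke→J1
b4 stroke→I2

bond 3 →J1  (Se1 (Se) sets effort on bond)
bond 0 →J2  (J1 effort already set via bond 3)
bond 1 →R1  (J2: bond 0 brought effort, rest push out)
bond 2 →I1  (J2 effort already set via bond 0)
bond 4 →I2  (J2 effort already set via bond 0)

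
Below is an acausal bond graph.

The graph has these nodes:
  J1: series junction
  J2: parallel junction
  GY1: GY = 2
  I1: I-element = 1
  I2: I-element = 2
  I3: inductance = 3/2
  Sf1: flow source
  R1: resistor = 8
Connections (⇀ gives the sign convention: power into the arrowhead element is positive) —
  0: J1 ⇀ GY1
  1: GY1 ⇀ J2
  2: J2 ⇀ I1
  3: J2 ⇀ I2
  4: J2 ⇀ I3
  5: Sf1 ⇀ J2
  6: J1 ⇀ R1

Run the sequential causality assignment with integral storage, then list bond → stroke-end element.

b0 |J1
b1 |J2
b2 |I1
b3 |I2
b4 |I3
b5 |Sf1
b6 |R1

β5 stroke→Sf1  (source Sf1 imposes f)
β2 stroke→I1  (I1 integral (f out))
β3 stroke→I2  (I2: I, integral causality)
β4 stroke→I3  (prefer integral on I3)
β1 stroke→J2  (J2 needs exactly one e-in)
β0 stroke→J1  (GY1 both-in/both-out from 1)
β6 stroke→R1  (closing 1-jn rule on J1)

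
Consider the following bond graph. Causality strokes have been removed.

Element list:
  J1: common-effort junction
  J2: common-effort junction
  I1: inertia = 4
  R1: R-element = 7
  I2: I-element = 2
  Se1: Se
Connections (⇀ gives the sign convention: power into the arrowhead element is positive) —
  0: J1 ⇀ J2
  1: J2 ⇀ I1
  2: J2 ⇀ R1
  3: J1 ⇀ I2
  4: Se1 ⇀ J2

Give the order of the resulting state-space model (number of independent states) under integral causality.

2  (I1, I2 all integral)

b4 stroke→J2  (Se1: effort source, stroke at far end)
b0 stroke→J1  (J2 effort already set via bond 4)
b1 stroke→I1  (J2: bond 4 brought effort, rest push out)
b2 stroke→R1  (common-e at J2 fixed by 4)
b3 stroke→I2  (0-jn J1 has e-setter on 0)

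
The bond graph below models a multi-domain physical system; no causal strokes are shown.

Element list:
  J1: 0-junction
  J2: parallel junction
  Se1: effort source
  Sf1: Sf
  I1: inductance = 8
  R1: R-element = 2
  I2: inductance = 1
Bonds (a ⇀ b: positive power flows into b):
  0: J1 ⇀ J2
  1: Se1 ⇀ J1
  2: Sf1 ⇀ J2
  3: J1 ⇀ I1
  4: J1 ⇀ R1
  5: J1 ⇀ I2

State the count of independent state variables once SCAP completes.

bond 1 |J1  (Se1 (Se) sets effort on bond)
bond 2 |Sf1  (Sf1: flow source, stroke at near end)
bond 0 |J2  (J1: bond 1 brought effort, rest push out)
bond 3 |I1  (J1 effort already set via bond 1)
bond 4 |R1  (J1: bond 1 brought effort, rest push out)
bond 5 |I2  (J1: bond 1 brought effort, rest push out)

2  (I1, I2 all integral)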